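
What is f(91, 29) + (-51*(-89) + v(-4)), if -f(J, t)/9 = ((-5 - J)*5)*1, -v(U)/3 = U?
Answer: 8871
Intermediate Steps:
v(U) = -3*U
f(J, t) = 225 + 45*J (f(J, t) = -9*(-5 - J)*5 = -9*(-25 - 5*J) = 225 + 45*J)
f(91, 29) + (-51*(-89) + v(-4)) = (225 + 45*91) + (-51*(-89) - 3*(-4)) = (225 + 4095) + (4539 + 12) = 4320 + 4551 = 8871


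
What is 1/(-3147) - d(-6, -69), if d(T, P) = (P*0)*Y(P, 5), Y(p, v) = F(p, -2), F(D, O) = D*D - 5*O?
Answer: -1/3147 ≈ -0.00031776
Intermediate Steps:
F(D, O) = D² - 5*O
Y(p, v) = 10 + p² (Y(p, v) = p² - 5*(-2) = p² + 10 = 10 + p²)
d(T, P) = 0 (d(T, P) = (P*0)*(10 + P²) = 0*(10 + P²) = 0)
1/(-3147) - d(-6, -69) = 1/(-3147) - 1*0 = -1/3147 + 0 = -1/3147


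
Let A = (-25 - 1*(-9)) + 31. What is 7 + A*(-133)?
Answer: -1988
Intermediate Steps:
A = 15 (A = (-25 + 9) + 31 = -16 + 31 = 15)
7 + A*(-133) = 7 + 15*(-133) = 7 - 1995 = -1988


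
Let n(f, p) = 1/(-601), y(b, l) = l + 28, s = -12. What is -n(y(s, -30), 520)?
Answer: 1/601 ≈ 0.0016639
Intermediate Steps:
y(b, l) = 28 + l
n(f, p) = -1/601
-n(y(s, -30), 520) = -1*(-1/601) = 1/601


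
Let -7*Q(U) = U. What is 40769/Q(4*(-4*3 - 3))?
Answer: 285383/60 ≈ 4756.4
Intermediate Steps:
Q(U) = -U/7
40769/Q(4*(-4*3 - 3)) = 40769/((-4*(-4*3 - 3)/7)) = 40769/((-4*(-12 - 3)/7)) = 40769/((-4*(-15)/7)) = 40769/((-1/7*(-60))) = 40769/(60/7) = 40769*(7/60) = 285383/60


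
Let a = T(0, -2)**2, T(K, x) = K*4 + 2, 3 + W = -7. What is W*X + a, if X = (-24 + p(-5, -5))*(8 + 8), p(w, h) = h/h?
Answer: 3684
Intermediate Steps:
W = -10 (W = -3 - 7 = -10)
T(K, x) = 2 + 4*K (T(K, x) = 4*K + 2 = 2 + 4*K)
p(w, h) = 1
X = -368 (X = (-24 + 1)*(8 + 8) = -23*16 = -368)
a = 4 (a = (2 + 4*0)**2 = (2 + 0)**2 = 2**2 = 4)
W*X + a = -10*(-368) + 4 = 3680 + 4 = 3684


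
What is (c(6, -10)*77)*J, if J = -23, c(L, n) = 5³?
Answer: -221375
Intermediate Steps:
c(L, n) = 125
(c(6, -10)*77)*J = (125*77)*(-23) = 9625*(-23) = -221375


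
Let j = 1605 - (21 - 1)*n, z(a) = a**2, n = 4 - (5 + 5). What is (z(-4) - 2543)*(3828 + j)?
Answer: -14032431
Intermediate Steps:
n = -6 (n = 4 - 1*10 = 4 - 10 = -6)
j = 1725 (j = 1605 - (21 - 1)*(-6) = 1605 - 20*(-6) = 1605 - 1*(-120) = 1605 + 120 = 1725)
(z(-4) - 2543)*(3828 + j) = ((-4)**2 - 2543)*(3828 + 1725) = (16 - 2543)*5553 = -2527*5553 = -14032431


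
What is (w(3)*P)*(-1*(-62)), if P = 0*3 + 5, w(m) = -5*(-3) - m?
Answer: 3720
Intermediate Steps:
w(m) = 15 - m
P = 5 (P = 0 + 5 = 5)
(w(3)*P)*(-1*(-62)) = ((15 - 1*3)*5)*(-1*(-62)) = ((15 - 3)*5)*62 = (12*5)*62 = 60*62 = 3720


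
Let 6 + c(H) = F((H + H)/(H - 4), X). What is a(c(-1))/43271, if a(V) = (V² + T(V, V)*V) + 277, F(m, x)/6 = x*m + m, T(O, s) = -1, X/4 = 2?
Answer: 12619/1081775 ≈ 0.011665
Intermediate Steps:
X = 8 (X = 4*2 = 8)
F(m, x) = 6*m + 6*m*x (F(m, x) = 6*(x*m + m) = 6*(m*x + m) = 6*(m + m*x) = 6*m + 6*m*x)
c(H) = -6 + 108*H/(-4 + H) (c(H) = -6 + 6*((H + H)/(H - 4))*(1 + 8) = -6 + 6*((2*H)/(-4 + H))*9 = -6 + 6*(2*H/(-4 + H))*9 = -6 + 108*H/(-4 + H))
a(V) = 277 + V² - V (a(V) = (V² - V) + 277 = 277 + V² - V)
a(c(-1))/43271 = (277 + (6*(4 + 17*(-1))/(-4 - 1))² - 6*(4 + 17*(-1))/(-4 - 1))/43271 = (277 + (6*(4 - 17)/(-5))² - 6*(4 - 17)/(-5))*(1/43271) = (277 + (6*(-⅕)*(-13))² - 6*(-1)*(-13)/5)*(1/43271) = (277 + (78/5)² - 1*78/5)*(1/43271) = (277 + 6084/25 - 78/5)*(1/43271) = (12619/25)*(1/43271) = 12619/1081775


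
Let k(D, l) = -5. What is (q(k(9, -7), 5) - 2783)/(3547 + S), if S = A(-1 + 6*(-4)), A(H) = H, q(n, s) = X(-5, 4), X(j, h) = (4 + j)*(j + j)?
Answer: -2773/3522 ≈ -0.78734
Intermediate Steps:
X(j, h) = 2*j*(4 + j) (X(j, h) = (4 + j)*(2*j) = 2*j*(4 + j))
q(n, s) = 10 (q(n, s) = 2*(-5)*(4 - 5) = 2*(-5)*(-1) = 10)
S = -25 (S = -1 + 6*(-4) = -1 - 24 = -25)
(q(k(9, -7), 5) - 2783)/(3547 + S) = (10 - 2783)/(3547 - 25) = -2773/3522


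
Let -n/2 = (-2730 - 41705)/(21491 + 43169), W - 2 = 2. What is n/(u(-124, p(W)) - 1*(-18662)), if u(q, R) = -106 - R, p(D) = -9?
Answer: 8887/120041290 ≈ 7.4033e-5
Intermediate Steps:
W = 4 (W = 2 + 2 = 4)
n = 8887/6466 (n = -2*(-2730 - 41705)/(21491 + 43169) = -(-88870)/64660 = -2*(-8887/12932) = 8887/6466 ≈ 1.3744)
n/(u(-124, p(W)) - 1*(-18662)) = 8887/(6466*((-106 - 1*(-9)) - 1*(-18662))) = 8887/(6466*((-106 + 9) + 18662)) = 8887/(6466*(-97 + 18662)) = (8887/6466)/18565 = (8887/6466)*(1/18565) = 8887/120041290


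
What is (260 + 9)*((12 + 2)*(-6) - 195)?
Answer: -75051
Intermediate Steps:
(260 + 9)*((12 + 2)*(-6) - 195) = 269*(14*(-6) - 195) = 269*(-84 - 195) = 269*(-279) = -75051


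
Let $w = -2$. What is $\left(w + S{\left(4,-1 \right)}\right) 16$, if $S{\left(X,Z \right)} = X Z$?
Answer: $-96$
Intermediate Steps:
$\left(w + S{\left(4,-1 \right)}\right) 16 = \left(-2 + 4 \left(-1\right)\right) 16 = \left(-2 - 4\right) 16 = \left(-6\right) 16 = -96$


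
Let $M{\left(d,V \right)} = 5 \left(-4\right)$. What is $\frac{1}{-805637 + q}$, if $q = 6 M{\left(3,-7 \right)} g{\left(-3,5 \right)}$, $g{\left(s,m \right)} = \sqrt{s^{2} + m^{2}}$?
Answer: $- \frac{805637}{649050486169} + \frac{120 \sqrt{34}}{649050486169} \approx -1.2402 \cdot 10^{-6}$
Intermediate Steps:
$g{\left(s,m \right)} = \sqrt{m^{2} + s^{2}}$
$M{\left(d,V \right)} = -20$
$q = - 120 \sqrt{34}$ ($q = 6 \left(-20\right) \sqrt{5^{2} + \left(-3\right)^{2}} = - 120 \sqrt{25 + 9} = - 120 \sqrt{34} \approx -699.71$)
$\frac{1}{-805637 + q} = \frac{1}{-805637 - 120 \sqrt{34}}$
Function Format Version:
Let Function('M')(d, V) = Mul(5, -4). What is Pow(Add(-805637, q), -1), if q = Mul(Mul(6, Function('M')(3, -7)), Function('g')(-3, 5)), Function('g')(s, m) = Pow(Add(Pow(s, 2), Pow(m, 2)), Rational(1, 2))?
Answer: Add(Rational(-805637, 649050486169), Mul(Rational(120, 649050486169), Pow(34, Rational(1, 2)))) ≈ -1.2402e-6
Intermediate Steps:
Function('g')(s, m) = Pow(Add(Pow(m, 2), Pow(s, 2)), Rational(1, 2))
Function('M')(d, V) = -20
q = Mul(-120, Pow(34, Rational(1, 2))) (q = Mul(Mul(6, -20), Pow(Add(Pow(5, 2), Pow(-3, 2)), Rational(1, 2))) = Mul(-120, Pow(Add(25, 9), Rational(1, 2))) = Mul(-120, Pow(34, Rational(1, 2))) ≈ -699.71)
Pow(Add(-805637, q), -1) = Pow(Add(-805637, Mul(-120, Pow(34, Rational(1, 2)))), -1)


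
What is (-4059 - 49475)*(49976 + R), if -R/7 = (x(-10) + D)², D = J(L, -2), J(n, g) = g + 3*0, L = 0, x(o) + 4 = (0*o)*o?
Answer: -2661924616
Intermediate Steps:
x(o) = -4 (x(o) = -4 + (0*o)*o = -4 + 0*o = -4 + 0 = -4)
J(n, g) = g (J(n, g) = g + 0 = g)
D = -2
R = -252 (R = -7*(-4 - 2)² = -7*(-6)² = -7*36 = -252)
(-4059 - 49475)*(49976 + R) = (-4059 - 49475)*(49976 - 252) = -53534*49724 = -2661924616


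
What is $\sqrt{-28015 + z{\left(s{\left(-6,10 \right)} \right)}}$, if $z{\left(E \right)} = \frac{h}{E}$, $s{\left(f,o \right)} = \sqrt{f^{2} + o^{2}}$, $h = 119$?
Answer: $\frac{\sqrt{-112060 + 7 \sqrt{34}}}{2} \approx 167.35 i$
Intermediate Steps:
$z{\left(E \right)} = \frac{119}{E}$
$\sqrt{-28015 + z{\left(s{\left(-6,10 \right)} \right)}} = \sqrt{-28015 + \frac{119}{\sqrt{\left(-6\right)^{2} + 10^{2}}}} = \sqrt{-28015 + \frac{119}{\sqrt{36 + 100}}} = \sqrt{-28015 + \frac{119}{\sqrt{136}}} = \sqrt{-28015 + \frac{119}{2 \sqrt{34}}} = \sqrt{-28015 + 119 \frac{\sqrt{34}}{68}} = \sqrt{-28015 + \frac{7 \sqrt{34}}{4}}$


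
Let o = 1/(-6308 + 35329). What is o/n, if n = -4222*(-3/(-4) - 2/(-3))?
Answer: -6/1041476627 ≈ -5.7611e-9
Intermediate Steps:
o = 1/29021 ≈ 3.4458e-5
n = -35887/6 (n = -4222*(-3*(-¼) - 2*(-⅓)) = -4222*(¾ + ⅔) = -4222*17/12 = -35887/6 ≈ -5981.2)
o/n = 1/(29021*(-35887/6)) = (1/29021)*(-6/35887) = -6/1041476627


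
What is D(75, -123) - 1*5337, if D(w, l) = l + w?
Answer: -5385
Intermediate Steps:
D(75, -123) - 1*5337 = (-123 + 75) - 1*5337 = -48 - 5337 = -5385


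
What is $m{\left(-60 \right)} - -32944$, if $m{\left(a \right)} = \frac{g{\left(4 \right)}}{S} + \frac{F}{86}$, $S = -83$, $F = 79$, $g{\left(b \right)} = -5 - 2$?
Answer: $\frac{235161431}{7138} \approx 32945.0$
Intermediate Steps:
$g{\left(b \right)} = -7$ ($g{\left(b \right)} = -5 - 2 = -7$)
$m{\left(a \right)} = \frac{7159}{7138}$ ($m{\left(a \right)} = - \frac{7}{-83} + \frac{79}{86} = \left(-7\right) \left(- \frac{1}{83}\right) + 79 \cdot \frac{1}{86} = \frac{7}{83} + \frac{79}{86} = \frac{7159}{7138}$)
$m{\left(-60 \right)} - -32944 = \frac{7159}{7138} - -32944 = \frac{7159}{7138} + 32944 = \frac{235161431}{7138}$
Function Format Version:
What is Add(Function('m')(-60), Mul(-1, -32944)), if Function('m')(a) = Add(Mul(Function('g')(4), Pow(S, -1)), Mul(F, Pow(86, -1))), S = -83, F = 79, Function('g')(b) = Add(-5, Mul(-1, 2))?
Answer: Rational(235161431, 7138) ≈ 32945.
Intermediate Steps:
Function('g')(b) = -7 (Function('g')(b) = Add(-5, -2) = -7)
Function('m')(a) = Rational(7159, 7138) (Function('m')(a) = Add(Mul(-7, Pow(-83, -1)), Mul(79, Pow(86, -1))) = Add(Mul(-7, Rational(-1, 83)), Mul(79, Rational(1, 86))) = Add(Rational(7, 83), Rational(79, 86)) = Rational(7159, 7138))
Add(Function('m')(-60), Mul(-1, -32944)) = Add(Rational(7159, 7138), Mul(-1, -32944)) = Add(Rational(7159, 7138), 32944) = Rational(235161431, 7138)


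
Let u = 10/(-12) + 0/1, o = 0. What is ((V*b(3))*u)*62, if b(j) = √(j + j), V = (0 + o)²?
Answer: 0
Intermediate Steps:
V = 0 (V = (0 + 0)² = 0² = 0)
b(j) = √2*√j (b(j) = √(2*j) = √2*√j)
u = -⅚ (u = 10*(-1/12) + 0*1 = -⅚ + 0 = -⅚ ≈ -0.83333)
((V*b(3))*u)*62 = ((0*(√2*√3))*(-⅚))*62 = ((0*√6)*(-⅚))*62 = (0*(-⅚))*62 = 0*62 = 0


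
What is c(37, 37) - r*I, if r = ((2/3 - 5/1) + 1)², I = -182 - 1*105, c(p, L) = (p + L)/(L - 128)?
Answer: 2611034/819 ≈ 3188.1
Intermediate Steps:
c(p, L) = (L + p)/(-128 + L)
I = -287 (I = -182 - 105 = -287)
r = 100/9 (r = ((2*(⅓) - 5*1) + 1)² = ((⅔ - 5) + 1)² = (-13/3 + 1)² = (-10/3)² = 100/9 ≈ 11.111)
c(37, 37) - r*I = (37 + 37)/(-128 + 37) - 100*(-287)/9 = 74/(-91) - 1*(-28700/9) = -1/91*74 + 28700/9 = -74/91 + 28700/9 = 2611034/819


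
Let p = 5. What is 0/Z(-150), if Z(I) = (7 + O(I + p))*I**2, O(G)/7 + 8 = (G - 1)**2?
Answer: 0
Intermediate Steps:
O(G) = -56 + 7*(-1 + G)**2 (O(G) = -56 + 7*(G - 1)**2 = -56 + 7*(-1 + G)**2)
Z(I) = I**2*(-49 + 7*(4 + I)**2) (Z(I) = (7 + (-56 + 7*(-1 + (I + 5))**2))*I**2 = (7 + (-56 + 7*(-1 + (5 + I))**2))*I**2 = (7 + (-56 + 7*(4 + I)**2))*I**2 = (-49 + 7*(4 + I)**2)*I**2 = I**2*(-49 + 7*(4 + I)**2))
0/Z(-150) = 0/((7*(-150)**2*(-7 + (4 - 150)**2))) = 0/((7*22500*(-7 + (-146)**2))) = 0/((7*22500*(-7 + 21316))) = 0/((7*22500*21309)) = 0/3356167500 = 0*(1/3356167500) = 0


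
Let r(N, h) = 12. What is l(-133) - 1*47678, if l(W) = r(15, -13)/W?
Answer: -6341186/133 ≈ -47678.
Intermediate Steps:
l(W) = 12/W
l(-133) - 1*47678 = 12/(-133) - 1*47678 = 12*(-1/133) - 47678 = -12/133 - 47678 = -6341186/133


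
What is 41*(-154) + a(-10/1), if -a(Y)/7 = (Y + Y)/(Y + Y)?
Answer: -6321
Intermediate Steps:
a(Y) = -7 (a(Y) = -7*(Y + Y)/(Y + Y) = -7*2*Y/(2*Y) = -7*2*Y*1/(2*Y) = -7*1 = -7)
41*(-154) + a(-10/1) = 41*(-154) - 7 = -6314 - 7 = -6321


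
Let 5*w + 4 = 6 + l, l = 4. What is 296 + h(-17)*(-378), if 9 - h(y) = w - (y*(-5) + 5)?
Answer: -183362/5 ≈ -36672.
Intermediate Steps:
w = 6/5 (w = -⅘ + (6 + 4)/5 = -⅘ + (⅕)*10 = -⅘ + 2 = 6/5 ≈ 1.2000)
h(y) = 64/5 - 5*y (h(y) = 9 - (6/5 - (y*(-5) + 5)) = 9 - (6/5 - (-5*y + 5)) = 9 - (6/5 - (5 - 5*y)) = 9 - (6/5 + (-5 + 5*y)) = 9 - (-19/5 + 5*y) = 9 + (19/5 - 5*y) = 64/5 - 5*y)
296 + h(-17)*(-378) = 296 + (64/5 - 5*(-17))*(-378) = 296 + (64/5 + 85)*(-378) = 296 + (489/5)*(-378) = 296 - 184842/5 = -183362/5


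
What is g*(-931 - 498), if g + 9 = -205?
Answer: 305806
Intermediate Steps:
g = -214 (g = -9 - 205 = -214)
g*(-931 - 498) = -214*(-931 - 498) = -214*(-1429) = 305806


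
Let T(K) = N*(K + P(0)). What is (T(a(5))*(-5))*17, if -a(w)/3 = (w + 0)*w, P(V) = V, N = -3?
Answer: -19125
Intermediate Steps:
a(w) = -3*w² (a(w) = -3*(w + 0)*w = -3*w*w = -3*w²)
T(K) = -3*K (T(K) = -3*(K + 0) = -3*K)
(T(a(5))*(-5))*17 = (-(-9)*5²*(-5))*17 = (-(-9)*25*(-5))*17 = (-3*(-75)*(-5))*17 = (225*(-5))*17 = -1125*17 = -19125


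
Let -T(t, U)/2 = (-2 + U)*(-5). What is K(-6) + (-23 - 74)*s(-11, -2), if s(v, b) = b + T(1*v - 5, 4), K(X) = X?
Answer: -1752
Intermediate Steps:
T(t, U) = -20 + 10*U (T(t, U) = -2*(-2 + U)*(-5) = -2*(10 - 5*U) = -20 + 10*U)
s(v, b) = 20 + b (s(v, b) = b + (-20 + 10*4) = b + (-20 + 40) = b + 20 = 20 + b)
K(-6) + (-23 - 74)*s(-11, -2) = -6 + (-23 - 74)*(20 - 2) = -6 - 97*18 = -6 - 1746 = -1752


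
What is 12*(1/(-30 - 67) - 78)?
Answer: -90804/97 ≈ -936.12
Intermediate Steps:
12*(1/(-30 - 67) - 78) = 12*(1/(-97) - 78) = 12*(-1/97 - 78) = 12*(-7567/97) = -90804/97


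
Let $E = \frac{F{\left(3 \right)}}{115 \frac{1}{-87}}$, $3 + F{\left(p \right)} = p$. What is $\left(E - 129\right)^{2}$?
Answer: $16641$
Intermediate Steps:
$F{\left(p \right)} = -3 + p$
$E = 0$ ($E = \frac{-3 + 3}{115 \frac{1}{-87}} = \frac{0}{115 \left(- \frac{1}{87}\right)} = \frac{0}{- \frac{115}{87}} = 0 \left(- \frac{87}{115}\right) = 0$)
$\left(E - 129\right)^{2} = \left(0 - 129\right)^{2} = \left(-129\right)^{2} = 16641$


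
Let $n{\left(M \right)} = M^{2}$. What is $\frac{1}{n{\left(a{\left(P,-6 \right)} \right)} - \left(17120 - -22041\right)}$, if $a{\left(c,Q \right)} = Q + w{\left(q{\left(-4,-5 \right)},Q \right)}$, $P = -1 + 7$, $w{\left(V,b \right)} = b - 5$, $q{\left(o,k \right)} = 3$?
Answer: $- \frac{1}{38872} \approx -2.5725 \cdot 10^{-5}$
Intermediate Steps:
$w{\left(V,b \right)} = -5 + b$ ($w{\left(V,b \right)} = b - 5 = -5 + b$)
$P = 6$
$a{\left(c,Q \right)} = -5 + 2 Q$ ($a{\left(c,Q \right)} = Q + \left(-5 + Q\right) = -5 + 2 Q$)
$\frac{1}{n{\left(a{\left(P,-6 \right)} \right)} - \left(17120 - -22041\right)} = \frac{1}{\left(-5 + 2 \left(-6\right)\right)^{2} - \left(17120 - -22041\right)} = \frac{1}{\left(-5 - 12\right)^{2} - \left(17120 + 22041\right)} = \frac{1}{\left(-17\right)^{2} - 39161} = \frac{1}{289 - 39161} = \frac{1}{-38872} = - \frac{1}{38872}$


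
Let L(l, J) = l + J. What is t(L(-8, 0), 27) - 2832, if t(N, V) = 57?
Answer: -2775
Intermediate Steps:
L(l, J) = J + l
t(L(-8, 0), 27) - 2832 = 57 - 2832 = -2775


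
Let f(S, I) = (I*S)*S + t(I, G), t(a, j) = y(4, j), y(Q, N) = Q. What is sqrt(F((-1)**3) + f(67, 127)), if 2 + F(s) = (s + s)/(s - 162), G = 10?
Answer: sqrt(15147120071)/163 ≈ 755.05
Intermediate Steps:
t(a, j) = 4
f(S, I) = 4 + I*S**2 (f(S, I) = (I*S)*S + 4 = I*S**2 + 4 = 4 + I*S**2)
F(s) = -2 + 2*s/(-162 + s) (F(s) = -2 + (s + s)/(s - 162) = -2 + (2*s)/(-162 + s) = -2 + 2*s/(-162 + s))
sqrt(F((-1)**3) + f(67, 127)) = sqrt(324/(-162 + (-1)**3) + (4 + 127*67**2)) = sqrt(324/(-162 - 1) + (4 + 127*4489)) = sqrt(324/(-163) + (4 + 570103)) = sqrt(324*(-1/163) + 570107) = sqrt(-324/163 + 570107) = sqrt(92927117/163) = sqrt(15147120071)/163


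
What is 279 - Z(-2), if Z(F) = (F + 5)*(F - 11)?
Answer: 318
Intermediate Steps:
Z(F) = (-11 + F)*(5 + F) (Z(F) = (5 + F)*(-11 + F) = (-11 + F)*(5 + F))
279 - Z(-2) = 279 - (-55 + (-2)**2 - 6*(-2)) = 279 - (-55 + 4 + 12) = 279 - 1*(-39) = 279 + 39 = 318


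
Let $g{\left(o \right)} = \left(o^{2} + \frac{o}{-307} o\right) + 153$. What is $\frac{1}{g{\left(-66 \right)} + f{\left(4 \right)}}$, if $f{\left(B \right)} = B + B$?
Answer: $\frac{307}{1382363} \approx 0.00022208$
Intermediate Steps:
$f{\left(B \right)} = 2 B$
$g{\left(o \right)} = 153 + \frac{306 o^{2}}{307}$ ($g{\left(o \right)} = \left(o^{2} + o \left(- \frac{1}{307}\right) o\right) + 153 = \left(o^{2} + - \frac{o}{307} o\right) + 153 = \left(o^{2} - \frac{o^{2}}{307}\right) + 153 = \frac{306 o^{2}}{307} + 153 = 153 + \frac{306 o^{2}}{307}$)
$\frac{1}{g{\left(-66 \right)} + f{\left(4 \right)}} = \frac{1}{\left(153 + \frac{306 \left(-66\right)^{2}}{307}\right) + 2 \cdot 4} = \frac{1}{\left(153 + \frac{306}{307} \cdot 4356\right) + 8} = \frac{1}{\left(153 + \frac{1332936}{307}\right) + 8} = \frac{1}{\frac{1379907}{307} + 8} = \frac{1}{\frac{1382363}{307}} = \frac{307}{1382363}$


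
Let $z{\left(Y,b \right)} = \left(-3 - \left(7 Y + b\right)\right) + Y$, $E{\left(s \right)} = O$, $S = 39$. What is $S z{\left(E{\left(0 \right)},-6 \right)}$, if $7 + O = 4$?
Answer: $819$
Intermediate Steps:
$O = -3$ ($O = -7 + 4 = -3$)
$E{\left(s \right)} = -3$
$z{\left(Y,b \right)} = -3 - b - 6 Y$ ($z{\left(Y,b \right)} = \left(-3 - \left(b + 7 Y\right)\right) + Y = \left(-3 - b - 7 Y\right) + Y = -3 - b - 6 Y$)
$S z{\left(E{\left(0 \right)},-6 \right)} = 39 \left(-3 - -6 - -18\right) = 39 \left(-3 + 6 + 18\right) = 39 \cdot 21 = 819$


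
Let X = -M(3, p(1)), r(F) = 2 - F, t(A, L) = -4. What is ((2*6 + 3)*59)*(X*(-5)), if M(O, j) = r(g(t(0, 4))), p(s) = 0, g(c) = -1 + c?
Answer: 30975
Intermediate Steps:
M(O, j) = 7 (M(O, j) = 2 - (-1 - 4) = 2 - 1*(-5) = 2 + 5 = 7)
X = -7 (X = -1*7 = -7)
((2*6 + 3)*59)*(X*(-5)) = ((2*6 + 3)*59)*(-7*(-5)) = ((12 + 3)*59)*35 = (15*59)*35 = 885*35 = 30975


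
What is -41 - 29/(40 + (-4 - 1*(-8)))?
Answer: -1833/44 ≈ -41.659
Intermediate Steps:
-41 - 29/(40 + (-4 - 1*(-8))) = -41 - 29/(40 + (-4 + 8)) = -41 - 29/(40 + 4) = -41 - 29/44 = -1833/44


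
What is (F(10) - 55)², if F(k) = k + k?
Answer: 1225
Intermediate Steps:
F(k) = 2*k
(F(10) - 55)² = (2*10 - 55)² = (20 - 55)² = (-35)² = 1225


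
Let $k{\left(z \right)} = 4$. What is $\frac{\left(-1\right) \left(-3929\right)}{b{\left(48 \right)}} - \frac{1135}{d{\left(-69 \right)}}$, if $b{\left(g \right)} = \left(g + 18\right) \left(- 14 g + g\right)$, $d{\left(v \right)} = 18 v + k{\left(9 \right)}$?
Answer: $\frac{20939869}{25492896} \approx 0.8214$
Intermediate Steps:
$d{\left(v \right)} = 4 + 18 v$ ($d{\left(v \right)} = 18 v + 4 = 4 + 18 v$)
$b{\left(g \right)} = - 13 g \left(18 + g\right)$ ($b{\left(g \right)} = \left(18 + g\right) \left(- 13 g\right) = - 13 g \left(18 + g\right)$)
$\frac{\left(-1\right) \left(-3929\right)}{b{\left(48 \right)}} - \frac{1135}{d{\left(-69 \right)}} = \frac{\left(-1\right) \left(-3929\right)}{\left(-13\right) 48 \left(18 + 48\right)} - \frac{1135}{4 + 18 \left(-69\right)} = \frac{3929}{\left(-13\right) 48 \cdot 66} - \frac{1135}{4 - 1242} = \frac{3929}{-41184} - \frac{1135}{-1238} = 3929 \left(- \frac{1}{41184}\right) - - \frac{1135}{1238} = - \frac{3929}{41184} + \frac{1135}{1238} = \frac{20939869}{25492896}$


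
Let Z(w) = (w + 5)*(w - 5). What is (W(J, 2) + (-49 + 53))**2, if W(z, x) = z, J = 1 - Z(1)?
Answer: 841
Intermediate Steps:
Z(w) = (-5 + w)*(5 + w) (Z(w) = (5 + w)*(-5 + w) = (-5 + w)*(5 + w))
J = 25 (J = 1 - (-25 + 1**2) = 1 - (-25 + 1) = 1 - 1*(-24) = 1 + 24 = 25)
(W(J, 2) + (-49 + 53))**2 = (25 + (-49 + 53))**2 = (25 + 4)**2 = 29**2 = 841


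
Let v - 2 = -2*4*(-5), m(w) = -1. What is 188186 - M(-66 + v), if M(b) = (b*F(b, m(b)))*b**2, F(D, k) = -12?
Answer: 22298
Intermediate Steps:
v = 42 (v = 2 - 2*4*(-5) = 2 - 8*(-5) = 2 + 40 = 42)
M(b) = -12*b**3 (M(b) = (b*(-12))*b**2 = (-12*b)*b**2 = -12*b**3)
188186 - M(-66 + v) = 188186 - (-12)*(-66 + 42)**3 = 188186 - (-12)*(-24)**3 = 188186 - (-12)*(-13824) = 188186 - 1*165888 = 188186 - 165888 = 22298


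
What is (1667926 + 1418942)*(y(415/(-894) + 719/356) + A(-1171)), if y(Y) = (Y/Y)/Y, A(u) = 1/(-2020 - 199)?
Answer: 1089251952132180/549253537 ≈ 1.9832e+6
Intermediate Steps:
A(u) = -1/2219 (A(u) = 1/(-2219) = -1/2219)
y(Y) = 1/Y
(1667926 + 1418942)*(y(415/(-894) + 719/356) + A(-1171)) = (1667926 + 1418942)*(1/(415/(-894) + 719/356) - 1/2219) = 3086868*(1/(415*(-1/894) + 719*(1/356)) - 1/2219) = 3086868*(1/(-415/894 + 719/356) - 1/2219) = 3086868*(1/(247523/159132) - 1/2219) = 3086868*(159132/247523 - 1/2219) = 3086868*(352866385/549253537) = 1089251952132180/549253537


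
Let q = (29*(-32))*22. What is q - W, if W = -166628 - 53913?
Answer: 200125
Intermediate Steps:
q = -20416 (q = -928*22 = -20416)
W = -220541
q - W = -20416 - 1*(-220541) = -20416 + 220541 = 200125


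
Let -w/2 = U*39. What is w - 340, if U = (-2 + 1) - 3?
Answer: -28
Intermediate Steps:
U = -4 (U = -1 - 3 = -4)
w = 312 (w = -(-8)*39 = -2*(-156) = 312)
w - 340 = 312 - 340 = -28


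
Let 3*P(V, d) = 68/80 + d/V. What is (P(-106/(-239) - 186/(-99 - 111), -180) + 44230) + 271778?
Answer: 210791652143/667140 ≈ 3.1596e+5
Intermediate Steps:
P(V, d) = 17/60 + d/(3*V) (P(V, d) = (68/80 + d/V)/3 = (68*(1/80) + d/V)/3 = (17/20 + d/V)/3 = 17/60 + d/(3*V))
(P(-106/(-239) - 186/(-99 - 111), -180) + 44230) + 271778 = ((17/60 + (⅓)*(-180)/(-106/(-239) - 186/(-99 - 111))) + 44230) + 271778 = ((17/60 + (⅓)*(-180)/(-106*(-1/239) - 186/(-210))) + 44230) + 271778 = ((17/60 + (⅓)*(-180)/(106/239 - 186*(-1/210))) + 44230) + 271778 = ((17/60 + (⅓)*(-180)/(106/239 + 31/35)) + 44230) + 271778 = ((17/60 + (⅓)*(-180)/(11119/8365)) + 44230) + 271778 = ((17/60 + (⅓)*(-180)*(8365/11119)) + 44230) + 271778 = ((17/60 - 501900/11119) + 44230) + 271778 = (-29924977/667140 + 44230) + 271778 = 29477677223/667140 + 271778 = 210791652143/667140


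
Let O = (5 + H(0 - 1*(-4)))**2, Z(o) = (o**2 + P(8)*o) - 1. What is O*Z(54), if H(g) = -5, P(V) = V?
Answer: 0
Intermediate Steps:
Z(o) = -1 + o**2 + 8*o (Z(o) = (o**2 + 8*o) - 1 = -1 + o**2 + 8*o)
O = 0 (O = (5 - 5)**2 = 0**2 = 0)
O*Z(54) = 0*(-1 + 54**2 + 8*54) = 0*(-1 + 2916 + 432) = 0*3347 = 0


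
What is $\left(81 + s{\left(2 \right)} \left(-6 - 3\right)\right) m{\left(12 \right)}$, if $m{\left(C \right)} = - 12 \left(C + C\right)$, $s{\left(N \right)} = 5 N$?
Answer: $2592$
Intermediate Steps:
$m{\left(C \right)} = - 24 C$ ($m{\left(C \right)} = - 12 \cdot 2 C = - 24 C$)
$\left(81 + s{\left(2 \right)} \left(-6 - 3\right)\right) m{\left(12 \right)} = \left(81 + 5 \cdot 2 \left(-6 - 3\right)\right) \left(\left(-24\right) 12\right) = \left(81 + 10 \left(-9\right)\right) \left(-288\right) = \left(81 - 90\right) \left(-288\right) = \left(-9\right) \left(-288\right) = 2592$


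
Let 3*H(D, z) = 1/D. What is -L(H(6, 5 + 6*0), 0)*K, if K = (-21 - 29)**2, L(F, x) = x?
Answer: 0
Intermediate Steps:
H(D, z) = 1/(3*D)
K = 2500 (K = (-50)**2 = 2500)
-L(H(6, 5 + 6*0), 0)*K = -0*2500 = -1*0 = 0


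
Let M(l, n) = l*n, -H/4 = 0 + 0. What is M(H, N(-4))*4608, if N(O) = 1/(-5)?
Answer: 0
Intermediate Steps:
H = 0 (H = -4*(0 + 0) = -4*0 = 0)
N(O) = -⅕
M(H, N(-4))*4608 = (0*(-⅕))*4608 = 0*4608 = 0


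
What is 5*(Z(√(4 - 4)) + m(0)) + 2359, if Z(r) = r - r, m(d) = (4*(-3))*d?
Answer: 2359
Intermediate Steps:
m(d) = -12*d
Z(r) = 0
5*(Z(√(4 - 4)) + m(0)) + 2359 = 5*(0 - 12*0) + 2359 = 5*(0 + 0) + 2359 = 5*0 + 2359 = 0 + 2359 = 2359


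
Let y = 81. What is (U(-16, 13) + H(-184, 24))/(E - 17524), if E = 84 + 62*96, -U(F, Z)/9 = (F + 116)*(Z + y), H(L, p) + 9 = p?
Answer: 84585/11488 ≈ 7.3629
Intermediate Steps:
H(L, p) = -9 + p
U(F, Z) = -9*(81 + Z)*(116 + F) (U(F, Z) = -9*(F + 116)*(Z + 81) = -9*(116 + F)*(81 + Z) = -9*(81 + Z)*(116 + F))
E = 6036 (E = 84 + 5952 = 6036)
(U(-16, 13) + H(-184, 24))/(E - 17524) = ((-84564 - 1044*13 - 729*(-16) - 9*(-16)*13) + (-9 + 24))/(6036 - 17524) = ((-84564 - 13572 + 11664 + 1872) + 15)/(-11488) = (-84600 + 15)*(-1/11488) = -84585*(-1/11488) = 84585/11488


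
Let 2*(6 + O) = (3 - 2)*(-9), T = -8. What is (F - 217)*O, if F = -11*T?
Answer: 2709/2 ≈ 1354.5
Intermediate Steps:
O = -21/2 (O = -6 + ((3 - 2)*(-9))/2 = -6 + (1*(-9))/2 = -6 + (½)*(-9) = -6 - 9/2 = -21/2 ≈ -10.500)
F = 88 (F = -11*(-8) = 88)
(F - 217)*O = (88 - 217)*(-21/2) = -129*(-21/2) = 2709/2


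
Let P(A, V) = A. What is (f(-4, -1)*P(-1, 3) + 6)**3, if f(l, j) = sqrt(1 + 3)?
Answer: 64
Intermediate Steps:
f(l, j) = 2 (f(l, j) = sqrt(4) = 2)
(f(-4, -1)*P(-1, 3) + 6)**3 = (2*(-1) + 6)**3 = (-2 + 6)**3 = 4**3 = 64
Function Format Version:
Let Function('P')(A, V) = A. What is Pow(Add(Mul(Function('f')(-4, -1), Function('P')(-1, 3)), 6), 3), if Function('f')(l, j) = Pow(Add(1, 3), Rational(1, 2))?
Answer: 64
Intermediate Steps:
Function('f')(l, j) = 2 (Function('f')(l, j) = Pow(4, Rational(1, 2)) = 2)
Pow(Add(Mul(Function('f')(-4, -1), Function('P')(-1, 3)), 6), 3) = Pow(Add(Mul(2, -1), 6), 3) = Pow(Add(-2, 6), 3) = Pow(4, 3) = 64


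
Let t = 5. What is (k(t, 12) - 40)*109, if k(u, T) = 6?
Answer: -3706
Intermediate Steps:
(k(t, 12) - 40)*109 = (6 - 40)*109 = -34*109 = -3706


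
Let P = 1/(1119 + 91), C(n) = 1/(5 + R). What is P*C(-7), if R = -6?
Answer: -1/1210 ≈ -0.00082645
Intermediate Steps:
C(n) = -1 (C(n) = 1/(5 - 6) = 1/(-1) = -1)
P = 1/1210 ≈ 0.00082645
P*C(-7) = (1/1210)*(-1) = -1/1210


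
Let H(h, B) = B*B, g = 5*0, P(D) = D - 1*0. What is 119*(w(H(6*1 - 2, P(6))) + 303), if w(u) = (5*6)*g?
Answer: 36057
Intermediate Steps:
P(D) = D (P(D) = D + 0 = D)
g = 0
H(h, B) = B²
w(u) = 0 (w(u) = (5*6)*0 = 30*0 = 0)
119*(w(H(6*1 - 2, P(6))) + 303) = 119*(0 + 303) = 119*303 = 36057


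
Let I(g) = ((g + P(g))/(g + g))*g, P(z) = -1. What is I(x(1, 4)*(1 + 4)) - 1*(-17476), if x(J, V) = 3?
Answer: 17483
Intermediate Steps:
I(g) = -½ + g/2 (I(g) = ((g - 1)/(g + g))*g = ((-1 + g)/((2*g)))*g = ((-1 + g)*(1/(2*g)))*g = ((-1 + g)/(2*g))*g = -½ + g/2)
I(x(1, 4)*(1 + 4)) - 1*(-17476) = (-½ + (3*(1 + 4))/2) - 1*(-17476) = (-½ + (3*5)/2) + 17476 = (-½ + (½)*15) + 17476 = (-½ + 15/2) + 17476 = 7 + 17476 = 17483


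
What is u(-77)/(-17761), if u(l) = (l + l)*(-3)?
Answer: -462/17761 ≈ -0.026012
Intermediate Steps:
u(l) = -6*l (u(l) = (2*l)*(-3) = -6*l)
u(-77)/(-17761) = -6*(-77)/(-17761) = 462*(-1/17761) = -462/17761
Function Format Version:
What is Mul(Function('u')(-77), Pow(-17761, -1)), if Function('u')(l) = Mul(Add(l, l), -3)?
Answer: Rational(-462, 17761) ≈ -0.026012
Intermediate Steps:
Function('u')(l) = Mul(-6, l) (Function('u')(l) = Mul(Mul(2, l), -3) = Mul(-6, l))
Mul(Function('u')(-77), Pow(-17761, -1)) = Mul(Mul(-6, -77), Pow(-17761, -1)) = Mul(462, Rational(-1, 17761)) = Rational(-462, 17761)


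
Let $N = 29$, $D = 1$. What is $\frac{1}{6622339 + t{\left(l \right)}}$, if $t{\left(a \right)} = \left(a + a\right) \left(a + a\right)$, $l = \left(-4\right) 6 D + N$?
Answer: $\frac{1}{6622439} \approx 1.51 \cdot 10^{-7}$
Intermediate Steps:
$l = 5$ ($l = \left(-4\right) 6 \cdot 1 + 29 = \left(-24\right) 1 + 29 = -24 + 29 = 5$)
$t{\left(a \right)} = 4 a^{2}$ ($t{\left(a \right)} = 2 a 2 a = 4 a^{2}$)
$\frac{1}{6622339 + t{\left(l \right)}} = \frac{1}{6622339 + 4 \cdot 5^{2}} = \frac{1}{6622339 + 4 \cdot 25} = \frac{1}{6622339 + 100} = \frac{1}{6622439}$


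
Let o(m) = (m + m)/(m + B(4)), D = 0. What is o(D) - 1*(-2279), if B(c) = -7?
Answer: 2279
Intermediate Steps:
o(m) = 2*m/(-7 + m) (o(m) = (m + m)/(m - 7) = (2*m)/(-7 + m) = 2*m/(-7 + m))
o(D) - 1*(-2279) = 2*0/(-7 + 0) - 1*(-2279) = 2*0/(-7) + 2279 = 2*0*(-1/7) + 2279 = 0 + 2279 = 2279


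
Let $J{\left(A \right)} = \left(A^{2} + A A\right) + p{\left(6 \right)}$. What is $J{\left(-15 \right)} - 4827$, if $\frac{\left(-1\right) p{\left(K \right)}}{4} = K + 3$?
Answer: $-4413$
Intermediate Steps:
$p{\left(K \right)} = -12 - 4 K$ ($p{\left(K \right)} = - 4 \left(K + 3\right) = - 4 \left(3 + K\right) = -12 - 4 K$)
$J{\left(A \right)} = -36 + 2 A^{2}$ ($J{\left(A \right)} = \left(A^{2} + A A\right) - 36 = \left(A^{2} + A^{2}\right) - 36 = 2 A^{2} - 36 = -36 + 2 A^{2}$)
$J{\left(-15 \right)} - 4827 = \left(-36 + 2 \left(-15\right)^{2}\right) - 4827 = \left(-36 + 2 \cdot 225\right) - 4827 = \left(-36 + 450\right) - 4827 = 414 - 4827 = -4413$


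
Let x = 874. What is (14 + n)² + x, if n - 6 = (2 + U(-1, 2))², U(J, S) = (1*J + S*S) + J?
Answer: 2170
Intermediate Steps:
U(J, S) = S² + 2*J (U(J, S) = (J + S²) + J = S² + 2*J)
n = 22 (n = 6 + (2 + (2² + 2*(-1)))² = 6 + (2 + (4 - 2))² = 6 + (2 + 2)² = 6 + 4² = 6 + 16 = 22)
(14 + n)² + x = (14 + 22)² + 874 = 36² + 874 = 1296 + 874 = 2170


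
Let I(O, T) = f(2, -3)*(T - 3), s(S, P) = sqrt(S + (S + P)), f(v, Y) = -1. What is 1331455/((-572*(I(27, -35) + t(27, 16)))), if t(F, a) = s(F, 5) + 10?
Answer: -3195492/64207 + 266291*sqrt(59)/256828 ≈ -41.804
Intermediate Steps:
s(S, P) = sqrt(P + 2*S) (s(S, P) = sqrt(S + (P + S)) = sqrt(P + 2*S))
I(O, T) = 3 - T (I(O, T) = -(T - 3) = -(-3 + T) = 3 - T)
t(F, a) = 10 + sqrt(5 + 2*F) (t(F, a) = sqrt(5 + 2*F) + 10 = 10 + sqrt(5 + 2*F))
1331455/((-572*(I(27, -35) + t(27, 16)))) = 1331455/((-572*((3 - 1*(-35)) + (10 + sqrt(5 + 2*27))))) = 1331455/((-572*((3 + 35) + (10 + sqrt(5 + 54))))) = 1331455/((-572*(38 + (10 + sqrt(59))))) = 1331455/((-572*(48 + sqrt(59)))) = 1331455/(-27456 - 572*sqrt(59))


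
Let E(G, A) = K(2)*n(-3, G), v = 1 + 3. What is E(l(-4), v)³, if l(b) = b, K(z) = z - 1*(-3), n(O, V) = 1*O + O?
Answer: -27000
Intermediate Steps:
n(O, V) = 2*O (n(O, V) = O + O = 2*O)
v = 4
K(z) = 3 + z (K(z) = z + 3 = 3 + z)
E(G, A) = -30 (E(G, A) = (3 + 2)*(2*(-3)) = 5*(-6) = -30)
E(l(-4), v)³ = (-30)³ = -27000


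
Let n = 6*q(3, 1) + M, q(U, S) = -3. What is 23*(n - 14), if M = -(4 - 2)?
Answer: -782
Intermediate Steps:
M = -2 (M = -1*2 = -2)
n = -20 (n = 6*(-3) - 2 = -18 - 2 = -20)
23*(n - 14) = 23*(-20 - 14) = 23*(-34) = -782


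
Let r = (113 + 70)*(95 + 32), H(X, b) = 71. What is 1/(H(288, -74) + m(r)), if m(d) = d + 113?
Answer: 1/23425 ≈ 4.2689e-5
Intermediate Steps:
r = 23241 (r = 183*127 = 23241)
m(d) = 113 + d
1/(H(288, -74) + m(r)) = 1/(71 + (113 + 23241)) = 1/(71 + 23354) = 1/23425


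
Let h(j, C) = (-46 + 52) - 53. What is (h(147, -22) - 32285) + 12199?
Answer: -20133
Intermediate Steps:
h(j, C) = -47 (h(j, C) = 6 - 53 = -47)
(h(147, -22) - 32285) + 12199 = (-47 - 32285) + 12199 = -32332 + 12199 = -20133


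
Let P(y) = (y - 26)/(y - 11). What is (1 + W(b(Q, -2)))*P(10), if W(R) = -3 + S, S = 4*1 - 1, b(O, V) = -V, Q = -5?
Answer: 16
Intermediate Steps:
S = 3 (S = 4 - 1 = 3)
W(R) = 0 (W(R) = -3 + 3 = 0)
P(y) = (-26 + y)/(-11 + y)
(1 + W(b(Q, -2)))*P(10) = (1 + 0)*((-26 + 10)/(-11 + 10)) = 1*(-16/(-1)) = 1*(-1*(-16)) = 1*16 = 16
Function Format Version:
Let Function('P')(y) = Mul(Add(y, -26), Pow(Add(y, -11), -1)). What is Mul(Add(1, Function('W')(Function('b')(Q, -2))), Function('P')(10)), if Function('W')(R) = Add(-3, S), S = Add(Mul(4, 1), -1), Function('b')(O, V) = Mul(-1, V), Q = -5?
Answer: 16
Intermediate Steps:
S = 3 (S = Add(4, -1) = 3)
Function('W')(R) = 0 (Function('W')(R) = Add(-3, 3) = 0)
Function('P')(y) = Mul(Pow(Add(-11, y), -1), Add(-26, y)) (Function('P')(y) = Mul(Add(-26, y), Pow(Add(-11, y), -1)) = Mul(Pow(Add(-11, y), -1), Add(-26, y)))
Mul(Add(1, Function('W')(Function('b')(Q, -2))), Function('P')(10)) = Mul(Add(1, 0), Mul(Pow(Add(-11, 10), -1), Add(-26, 10))) = Mul(1, Mul(Pow(-1, -1), -16)) = Mul(1, Mul(-1, -16)) = Mul(1, 16) = 16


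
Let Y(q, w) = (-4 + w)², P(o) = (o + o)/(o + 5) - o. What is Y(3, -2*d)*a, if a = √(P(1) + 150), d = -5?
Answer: 96*√21 ≈ 439.93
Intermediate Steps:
P(o) = -o + 2*o/(5 + o) (P(o) = (2*o)/(5 + o) - o = 2*o/(5 + o) - o = -o + 2*o/(5 + o))
a = 8*√21/3 (a = √(-1*1*(3 + 1)/(5 + 1) + 150) = √(-1*1*4/6 + 150) = √(-1*1*⅙*4 + 150) = √(-⅔ + 150) = √(448/3) = 8*√21/3 ≈ 12.220)
Y(3, -2*d)*a = (-4 - 2*(-5))²*(8*√21/3) = (-4 + 10)²*(8*√21/3) = 6²*(8*√21/3) = 36*(8*√21/3) = 96*√21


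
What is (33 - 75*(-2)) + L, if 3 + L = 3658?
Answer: 3838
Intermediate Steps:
L = 3655 (L = -3 + 3658 = 3655)
(33 - 75*(-2)) + L = (33 - 75*(-2)) + 3655 = (33 - 25*(-6)) + 3655 = (33 + 150) + 3655 = 183 + 3655 = 3838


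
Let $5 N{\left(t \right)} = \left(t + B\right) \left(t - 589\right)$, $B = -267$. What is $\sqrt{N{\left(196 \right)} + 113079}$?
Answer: $\frac{3 \sqrt{329610}}{5} \approx 344.47$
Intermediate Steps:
$N{\left(t \right)} = \frac{\left(-589 + t\right) \left(-267 + t\right)}{5}$ ($N{\left(t \right)} = \frac{\left(t - 267\right) \left(t - 589\right)}{5} = \frac{\left(-267 + t\right) \left(-589 + t\right)}{5} = \frac{\left(-589 + t\right) \left(-267 + t\right)}{5}$)
$\sqrt{N{\left(196 \right)} + 113079} = \sqrt{\left(\frac{157263}{5} - \frac{167776}{5} + \frac{196^{2}}{5}\right) + 113079} = \sqrt{\left(\frac{157263}{5} - \frac{167776}{5} + \frac{1}{5} \cdot 38416\right) + 113079} = \sqrt{\left(\frac{157263}{5} - \frac{167776}{5} + \frac{38416}{5}\right) + 113079} = \sqrt{\frac{27903}{5} + 113079} = \sqrt{\frac{593298}{5}} = \frac{3 \sqrt{329610}}{5}$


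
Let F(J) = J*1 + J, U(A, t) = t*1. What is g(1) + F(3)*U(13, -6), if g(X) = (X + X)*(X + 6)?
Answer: -22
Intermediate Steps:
g(X) = 2*X*(6 + X) (g(X) = (2*X)*(6 + X) = 2*X*(6 + X))
U(A, t) = t
F(J) = 2*J (F(J) = J + J = 2*J)
g(1) + F(3)*U(13, -6) = 2*1*(6 + 1) + (2*3)*(-6) = 2*1*7 + 6*(-6) = 14 - 36 = -22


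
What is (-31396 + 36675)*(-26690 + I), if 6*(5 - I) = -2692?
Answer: -415504811/3 ≈ -1.3850e+8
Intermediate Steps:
I = 1361/3 (I = 5 - 1/6*(-2692) = 5 + 1346/3 = 1361/3 ≈ 453.67)
(-31396 + 36675)*(-26690 + I) = (-31396 + 36675)*(-26690 + 1361/3) = 5279*(-78709/3) = -415504811/3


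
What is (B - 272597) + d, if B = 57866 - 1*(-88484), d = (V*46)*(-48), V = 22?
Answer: -174823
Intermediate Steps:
d = -48576 (d = (22*46)*(-48) = 1012*(-48) = -48576)
B = 146350 (B = 57866 + 88484 = 146350)
(B - 272597) + d = (146350 - 272597) - 48576 = -126247 - 48576 = -174823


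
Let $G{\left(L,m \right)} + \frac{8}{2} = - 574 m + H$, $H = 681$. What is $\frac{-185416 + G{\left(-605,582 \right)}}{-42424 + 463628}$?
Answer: $- \frac{518807}{421204} \approx -1.2317$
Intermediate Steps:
$G{\left(L,m \right)} = 677 - 574 m$ ($G{\left(L,m \right)} = -4 - \left(-681 + 574 m\right) = 677 - 574 m$)
$\frac{-185416 + G{\left(-605,582 \right)}}{-42424 + 463628} = \frac{-185416 + \left(677 - 334068\right)}{-42424 + 463628} = \frac{-185416 + \left(677 - 334068\right)}{421204} = \left(-185416 - 333391\right) \frac{1}{421204} = \left(-518807\right) \frac{1}{421204} = - \frac{518807}{421204}$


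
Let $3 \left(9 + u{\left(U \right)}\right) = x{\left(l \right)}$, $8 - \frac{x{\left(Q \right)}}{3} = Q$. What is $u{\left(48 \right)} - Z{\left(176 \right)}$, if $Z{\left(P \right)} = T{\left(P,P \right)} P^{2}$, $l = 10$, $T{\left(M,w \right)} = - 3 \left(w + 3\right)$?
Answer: $16634101$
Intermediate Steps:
$T{\left(M,w \right)} = -9 - 3 w$ ($T{\left(M,w \right)} = - 3 \left(3 + w\right) = -9 - 3 w$)
$x{\left(Q \right)} = 24 - 3 Q$
$u{\left(U \right)} = -11$ ($u{\left(U \right)} = -9 + \frac{24 - 30}{3} = -9 + \frac{1}{3} \left(-6\right) = -9 - 2 = -11$)
$Z{\left(P \right)} = P^{2} \left(-9 - 3 P\right)$ ($Z{\left(P \right)} = \left(-9 - 3 P\right) P^{2} = P^{2} \left(-9 - 3 P\right)$)
$u{\left(48 \right)} - Z{\left(176 \right)} = -11 - 3 \cdot 176^{2} \left(-3 - 176\right) = -11 - 3 \cdot 30976 \left(-3 - 176\right) = -11 - 3 \cdot 30976 \left(-179\right) = -11 - -16634112 = -11 + 16634112 = 16634101$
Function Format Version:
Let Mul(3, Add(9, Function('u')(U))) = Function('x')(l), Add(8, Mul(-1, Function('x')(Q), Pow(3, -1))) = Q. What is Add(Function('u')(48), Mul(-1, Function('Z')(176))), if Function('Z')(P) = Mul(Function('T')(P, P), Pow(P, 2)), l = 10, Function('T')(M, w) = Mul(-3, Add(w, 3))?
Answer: 16634101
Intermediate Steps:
Function('T')(M, w) = Add(-9, Mul(-3, w)) (Function('T')(M, w) = Mul(-3, Add(3, w)) = Add(-9, Mul(-3, w)))
Function('x')(Q) = Add(24, Mul(-3, Q))
Function('u')(U) = -11 (Function('u')(U) = Add(-9, Mul(Rational(1, 3), Add(24, Mul(-3, 10)))) = Add(-9, Mul(Rational(1, 3), Add(24, -30))) = Add(-9, Mul(Rational(1, 3), -6)) = Add(-9, -2) = -11)
Function('Z')(P) = Mul(Pow(P, 2), Add(-9, Mul(-3, P))) (Function('Z')(P) = Mul(Add(-9, Mul(-3, P)), Pow(P, 2)) = Mul(Pow(P, 2), Add(-9, Mul(-3, P))))
Add(Function('u')(48), Mul(-1, Function('Z')(176))) = Add(-11, Mul(-1, Mul(3, Pow(176, 2), Add(-3, Mul(-1, 176))))) = Add(-11, Mul(-1, Mul(3, 30976, Add(-3, -176)))) = Add(-11, Mul(-1, Mul(3, 30976, -179))) = Add(-11, Mul(-1, -16634112)) = Add(-11, 16634112) = 16634101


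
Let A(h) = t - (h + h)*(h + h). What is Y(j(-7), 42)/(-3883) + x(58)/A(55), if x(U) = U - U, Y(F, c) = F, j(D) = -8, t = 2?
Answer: 8/3883 ≈ 0.0020603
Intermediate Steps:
x(U) = 0
A(h) = 2 - 4*h**2 (A(h) = 2 - (h + h)*(h + h) = 2 - 2*h*2*h = 2 - 4*h**2)
Y(j(-7), 42)/(-3883) + x(58)/A(55) = -8/(-3883) + 0/(2 - 4*55**2) = -8*(-1/3883) + 0/(2 - 4*3025) = 8/3883 + 0/(2 - 12100) = 8/3883 + 0/(-12098) = 8/3883 + 0*(-1/12098) = 8/3883 + 0 = 8/3883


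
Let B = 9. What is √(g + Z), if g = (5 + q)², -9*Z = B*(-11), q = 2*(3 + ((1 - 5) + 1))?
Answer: 6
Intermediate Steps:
q = 0 (q = 2*(3 + (-4 + 1)) = 2*(3 - 3) = 2*0 = 0)
Z = 11 (Z = -(-11) = -⅑*(-99) = 11)
g = 25 (g = (5 + 0)² = 5² = 25)
√(g + Z) = √(25 + 11) = √36 = 6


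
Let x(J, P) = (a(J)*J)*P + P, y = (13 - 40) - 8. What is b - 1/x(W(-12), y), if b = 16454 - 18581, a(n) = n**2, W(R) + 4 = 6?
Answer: -670004/315 ≈ -2127.0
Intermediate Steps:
W(R) = 2 (W(R) = -4 + 6 = 2)
y = -35 (y = -27 - 8 = -35)
x(J, P) = P + P*J**3 (x(J, P) = (J**2*J)*P + P = J**3*P + P = P*J**3 + P = P + P*J**3)
b = -2127
b - 1/x(W(-12), y) = -2127 - 1/((-35*(1 + 2**3))) = -2127 - 1/((-35*(1 + 8))) = -2127 - 1/((-35*9)) = -2127 - 1/(-315) = -2127 - 1*(-1/315) = -2127 + 1/315 = -670004/315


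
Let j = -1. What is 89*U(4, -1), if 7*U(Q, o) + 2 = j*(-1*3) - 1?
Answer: 0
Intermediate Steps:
U(Q, o) = 0 (U(Q, o) = -2/7 + (-(-1)*3 - 1)/7 = -2/7 + (-1*(-3) - 1)/7 = -2/7 + (3 - 1)/7 = -2/7 + (1/7)*2 = -2/7 + 2/7 = 0)
89*U(4, -1) = 89*0 = 0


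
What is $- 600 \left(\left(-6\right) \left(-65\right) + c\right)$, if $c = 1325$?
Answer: $-1029000$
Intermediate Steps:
$- 600 \left(\left(-6\right) \left(-65\right) + c\right) = - 600 \left(\left(-6\right) \left(-65\right) + 1325\right) = - 600 \left(390 + 1325\right) = \left(-600\right) 1715 = -1029000$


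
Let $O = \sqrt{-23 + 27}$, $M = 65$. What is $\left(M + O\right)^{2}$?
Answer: $4489$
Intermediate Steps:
$O = 2$ ($O = \sqrt{4} = 2$)
$\left(M + O\right)^{2} = \left(65 + 2\right)^{2} = 67^{2} = 4489$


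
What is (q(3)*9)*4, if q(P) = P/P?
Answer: 36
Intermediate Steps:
q(P) = 1
(q(3)*9)*4 = (1*9)*4 = 9*4 = 36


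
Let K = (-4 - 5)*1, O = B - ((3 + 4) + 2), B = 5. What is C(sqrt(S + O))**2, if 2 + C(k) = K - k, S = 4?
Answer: 121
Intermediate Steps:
O = -4 (O = 5 - ((3 + 4) + 2) = 5 - (7 + 2) = 5 - 1*9 = 5 - 9 = -4)
K = -9 (K = -9*1 = -9)
C(k) = -11 - k (C(k) = -2 + (-9 - k) = -11 - k)
C(sqrt(S + O))**2 = (-11 - sqrt(4 - 4))**2 = (-11 - sqrt(0))**2 = (-11 - 1*0)**2 = (-11 + 0)**2 = (-11)**2 = 121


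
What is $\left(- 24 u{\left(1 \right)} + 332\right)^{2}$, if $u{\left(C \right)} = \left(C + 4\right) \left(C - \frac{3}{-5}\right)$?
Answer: $19600$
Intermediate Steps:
$u{\left(C \right)} = \left(4 + C\right) \left(\frac{3}{5} + C\right)$ ($u{\left(C \right)} = \left(4 + C\right) \left(C - - \frac{3}{5}\right) = \left(4 + C\right) \left(C + \frac{3}{5}\right) = \left(4 + C\right) \left(\frac{3}{5} + C\right)$)
$\left(- 24 u{\left(1 \right)} + 332\right)^{2} = \left(- 24 \left(\frac{12}{5} + 1^{2} + \frac{23}{5} \cdot 1\right) + 332\right)^{2} = \left(- 24 \left(\frac{12}{5} + 1 + \frac{23}{5}\right) + 332\right)^{2} = \left(\left(-24\right) 8 + 332\right)^{2} = \left(-192 + 332\right)^{2} = 140^{2} = 19600$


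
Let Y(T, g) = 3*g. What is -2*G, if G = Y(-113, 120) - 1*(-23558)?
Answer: -47836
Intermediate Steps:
G = 23918 (G = 3*120 - 1*(-23558) = 360 + 23558 = 23918)
-2*G = -2*23918 = -47836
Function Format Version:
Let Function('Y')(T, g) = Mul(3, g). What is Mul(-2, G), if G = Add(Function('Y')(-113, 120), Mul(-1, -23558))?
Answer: -47836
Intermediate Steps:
G = 23918 (G = Add(Mul(3, 120), Mul(-1, -23558)) = Add(360, 23558) = 23918)
Mul(-2, G) = Mul(-2, 23918) = -47836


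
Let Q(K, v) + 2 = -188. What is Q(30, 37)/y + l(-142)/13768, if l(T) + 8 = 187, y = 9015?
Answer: -200447/24823704 ≈ -0.0080748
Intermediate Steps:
Q(K, v) = -190 (Q(K, v) = -2 - 188 = -190)
l(T) = 179 (l(T) = -8 + 187 = 179)
Q(30, 37)/y + l(-142)/13768 = -190/9015 + 179/13768 = -190*1/9015 + 179*(1/13768) = -38/1803 + 179/13768 = -200447/24823704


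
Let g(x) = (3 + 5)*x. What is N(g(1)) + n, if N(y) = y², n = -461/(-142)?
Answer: 9549/142 ≈ 67.246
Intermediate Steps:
g(x) = 8*x
n = 461/142 (n = -461*(-1/142) = 461/142 ≈ 3.2465)
N(g(1)) + n = (8*1)² + 461/142 = 8² + 461/142 = 64 + 461/142 = 9549/142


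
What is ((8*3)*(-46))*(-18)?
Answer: 19872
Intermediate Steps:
((8*3)*(-46))*(-18) = (24*(-46))*(-18) = -1104*(-18) = 19872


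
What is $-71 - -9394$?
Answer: $9323$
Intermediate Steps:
$-71 - -9394 = -71 + 9394 = 9323$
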